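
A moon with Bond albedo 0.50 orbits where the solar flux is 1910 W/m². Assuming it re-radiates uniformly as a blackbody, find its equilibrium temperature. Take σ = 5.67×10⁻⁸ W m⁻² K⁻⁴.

Power absorbed = (1−a)S·πR²; power emitted = 4πR²σT⁴. Equating and cancelling πR²:
T = ((1−a)S / 4σ)^(1/4) = (955 / (4 × 5.67×10⁻⁸))^(1/4) = (4.21×10^9)^(1/4).
T = 255 K.

T ≈ 255 K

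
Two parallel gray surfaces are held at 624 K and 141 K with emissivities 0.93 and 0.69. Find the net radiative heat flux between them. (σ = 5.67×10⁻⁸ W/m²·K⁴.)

q ≈ 5620 W/m²

For two large parallel gray plates, q = σ(T₁⁴ − T₂⁴) / (1/ε₁ + 1/ε₂ − 1).
1/ε₁ + 1/ε₂ − 1 = 1/0.93 + 1/0.69 − 1 = 1.525.
T₁⁴ − T₂⁴ = 1.52×10^11 − 3.95×10^8 = 1.51×10^11 K⁴.
q = 5.67×10⁻⁸ × 1.51×10^11 / 1.525 = 5620 W/m².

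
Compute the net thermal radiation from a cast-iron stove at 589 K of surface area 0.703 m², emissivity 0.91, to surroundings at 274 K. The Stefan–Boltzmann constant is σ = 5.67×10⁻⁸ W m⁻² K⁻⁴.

Q ≈ 4160 W

Q = εσA(T⁴ − T_s⁴). T⁴ − T_s⁴ = (589)⁴ − (274)⁴ = 1.20×10^11 − 5.64×10^9 = 1.15×10^11 K⁴.
Q = 0.91 × 5.67×10⁻⁸ × 0.703 × 1.15×10^11 = 4160 W.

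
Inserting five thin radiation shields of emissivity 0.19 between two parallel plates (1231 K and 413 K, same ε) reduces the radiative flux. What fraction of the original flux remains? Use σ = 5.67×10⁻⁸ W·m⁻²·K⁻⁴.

With N identical shields there are N+1 = 6 gaps in series, each with the same radiative resistance, so the flux falls to 1/(N+1) of its unshielded value.

ratio ≈ 0.167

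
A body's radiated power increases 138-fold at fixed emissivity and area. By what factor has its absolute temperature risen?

factor ≈ 3.43

P ∝ T⁴ ⇒ T ∝ P^(1/4), so T scales by (138)^(1/4) = 3.43.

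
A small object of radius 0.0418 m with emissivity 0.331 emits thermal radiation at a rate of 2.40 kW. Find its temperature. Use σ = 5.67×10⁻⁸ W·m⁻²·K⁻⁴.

T ≈ 1550 K

A = 4πr² = 4π × (0.0418)² = 0.0220 m².
From P = εσAT⁴, T = (P / εσA)^(1/4) = (2400 / (0.331 × 5.67×10⁻⁸ × 0.0220))^(1/4).
T = (5.82×10^12)^(1/4) = 1550 K.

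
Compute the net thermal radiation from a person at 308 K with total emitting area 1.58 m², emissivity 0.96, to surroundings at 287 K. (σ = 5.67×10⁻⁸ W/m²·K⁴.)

Q = εσA(T⁴ − T_s⁴). T⁴ − T_s⁴ = (308)⁴ − (287)⁴ = 9.00×10^9 − 6.78×10^9 = 2.21×10^9 K⁴.
Q = 0.96 × 5.67×10⁻⁸ × 1.58 × 2.21×10^9 = 190 W.

Q ≈ 190 W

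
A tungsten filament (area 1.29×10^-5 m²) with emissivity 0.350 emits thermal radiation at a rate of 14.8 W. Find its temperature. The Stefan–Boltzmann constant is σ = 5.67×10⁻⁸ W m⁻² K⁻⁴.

T ≈ 2760 K

From P = εσAT⁴, T = (P / εσA)^(1/4) = (14.8 / (0.350 × 5.67×10⁻⁸ × 1.29×10^-5))^(1/4).
T = (5.78×10^13)^(1/4) = 2760 K.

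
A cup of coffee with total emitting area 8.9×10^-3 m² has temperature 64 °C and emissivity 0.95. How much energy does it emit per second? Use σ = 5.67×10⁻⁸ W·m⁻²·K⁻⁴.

P ≈ 6.18 W

64 °C = 337 K.
P = εσAT⁴ = 0.95 × 5.67×10⁻⁸ × 8.90×10^-3 × (337)⁴ = 0.95 × 5.67×10⁻⁸ × 8.90×10^-3 × 1.29×10^10.
P = 6.18 W.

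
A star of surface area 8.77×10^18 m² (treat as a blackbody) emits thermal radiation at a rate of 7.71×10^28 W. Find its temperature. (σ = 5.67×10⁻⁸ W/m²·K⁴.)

T ≈ 19800 K

From P = σAT⁴, T = (P / σA)^(1/4) = (7.71×10^28 / (5.67×10⁻⁸ × 8.77×10^18))^(1/4).
T = (1.55×10^17)^(1/4) = 19800 K.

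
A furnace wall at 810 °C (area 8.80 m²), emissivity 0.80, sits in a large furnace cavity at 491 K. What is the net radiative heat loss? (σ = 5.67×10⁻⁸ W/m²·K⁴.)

Q ≈ 5.26×10^5 W

Convert: 810 °C = 1083 K.
Q = εσA(T⁴ − T_s⁴). T⁴ − T_s⁴ = (1083)⁴ − (491)⁴ = 1.38×10^12 − 5.81×10^10 = 1.32×10^12 K⁴.
Q = 0.80 × 5.67×10⁻⁸ × 8.80 × 1.32×10^12 = 5.26×10^5 W.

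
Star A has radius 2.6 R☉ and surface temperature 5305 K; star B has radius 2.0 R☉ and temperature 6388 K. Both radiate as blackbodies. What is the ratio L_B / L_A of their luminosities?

L = 4πR²σT⁴ ∝ R²T⁴, so L_B/L_A = (2.0/2.6)² × (6388/5305)⁴ = 0.592 × 2.10 = 1.24.

L_B/L_A ≈ 1.24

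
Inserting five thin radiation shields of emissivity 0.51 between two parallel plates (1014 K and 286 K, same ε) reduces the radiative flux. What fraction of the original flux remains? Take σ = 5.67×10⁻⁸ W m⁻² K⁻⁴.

With N identical shields there are N+1 = 6 gaps in series, each with the same radiative resistance, so the flux falls to 1/(N+1) of its unshielded value.

ratio ≈ 0.167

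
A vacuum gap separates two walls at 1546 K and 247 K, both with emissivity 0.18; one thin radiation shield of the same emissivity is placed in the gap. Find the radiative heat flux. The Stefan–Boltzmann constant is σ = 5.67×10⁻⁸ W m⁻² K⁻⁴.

q ≈ 16000 W/m²

Each of the 2 gaps contributes resistance (2/ε − 1) = 2/0.18 − 1 = 10.11; total = 20.22.
q = σ(T₁⁴ − T₂⁴) / 20.22 = 5.67×10⁻⁸ × 5.71×10^12 / 20.22 = 16000 W/m².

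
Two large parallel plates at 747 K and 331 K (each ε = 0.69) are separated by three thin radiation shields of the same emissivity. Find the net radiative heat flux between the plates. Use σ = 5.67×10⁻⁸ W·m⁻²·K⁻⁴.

Each of the 4 gaps contributes resistance (2/ε − 1) = 2/0.69 − 1 = 1.899; total = 7.594.
q = σ(T₁⁴ − T₂⁴) / 7.594 = 5.67×10⁻⁸ × 2.99×10^11 / 7.594 = 2240 W/m².

q ≈ 2240 W/m²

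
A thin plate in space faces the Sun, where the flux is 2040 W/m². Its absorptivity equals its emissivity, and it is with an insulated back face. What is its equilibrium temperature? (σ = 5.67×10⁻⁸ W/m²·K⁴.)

Absorbed flux αS = emitted flux εσT⁴ (one radiating face); with α = ε, T = (S/σ)^(1/4).
T = (2040 / 5.67×10⁻⁸)^(1/4) = (3.60×10^10)^(1/4).
T = 436 K.

T ≈ 436 K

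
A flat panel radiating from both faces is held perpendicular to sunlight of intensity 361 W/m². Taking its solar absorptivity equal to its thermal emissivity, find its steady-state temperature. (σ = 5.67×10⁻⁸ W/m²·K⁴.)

Absorbed flux αS = emitted flux 2εσT⁴ per unit area; with α = ε this gives T = (S/2σ)^(1/4).
T = (361 / (2 × 5.67×10⁻⁸))^(1/4) = (3.18×10^9)^(1/4).
T = 238 K.

T ≈ 238 K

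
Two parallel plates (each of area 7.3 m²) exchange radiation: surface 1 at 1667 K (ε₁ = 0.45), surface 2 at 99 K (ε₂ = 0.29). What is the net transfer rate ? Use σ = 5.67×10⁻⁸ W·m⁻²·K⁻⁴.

Q ≈ 6.84×10^5 W

For two large parallel gray plates, q = σ(T₁⁴ − T₂⁴) / (1/ε₁ + 1/ε₂ − 1).
1/ε₁ + 1/ε₂ − 1 = 1/0.45 + 1/0.29 − 1 = 4.670.
T₁⁴ − T₂⁴ = 7.72×10^12 − 9.61×10^7 = 7.72×10^12 K⁴.
q = 5.67×10⁻⁸ × 7.72×10^12 / 4.670 = 93700 W/m².
Q = q·A = 93700 × 7.3 = 6.84×10^5 W.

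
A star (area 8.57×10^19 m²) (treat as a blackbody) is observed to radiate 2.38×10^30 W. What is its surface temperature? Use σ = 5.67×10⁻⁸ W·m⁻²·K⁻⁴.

T ≈ 26500 K

From P = σAT⁴, T = (P / σA)^(1/4) = (2.38×10^30 / (5.67×10⁻⁸ × 8.57×10^19))^(1/4).
T = (4.90×10^17)^(1/4) = 26500 K.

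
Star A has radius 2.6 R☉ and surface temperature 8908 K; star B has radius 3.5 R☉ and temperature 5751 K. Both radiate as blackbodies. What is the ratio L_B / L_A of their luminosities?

L = 4πR²σT⁴ ∝ R²T⁴, so L_B/L_A = (3.5/2.6)² × (5751/8908)⁴ = 1.81 × 0.174 = 0.315.

L_B/L_A ≈ 0.315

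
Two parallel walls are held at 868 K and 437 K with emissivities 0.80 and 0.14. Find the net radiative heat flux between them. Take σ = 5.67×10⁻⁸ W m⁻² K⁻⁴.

For two large parallel gray plates, q = σ(T₁⁴ − T₂⁴) / (1/ε₁ + 1/ε₂ − 1).
1/ε₁ + 1/ε₂ − 1 = 1/0.80 + 1/0.14 − 1 = 7.393.
T₁⁴ − T₂⁴ = 5.68×10^11 − 3.65×10^10 = 5.31×10^11 K⁴.
q = 5.67×10⁻⁸ × 5.31×10^11 / 7.393 = 4070 W/m².

q ≈ 4070 W/m²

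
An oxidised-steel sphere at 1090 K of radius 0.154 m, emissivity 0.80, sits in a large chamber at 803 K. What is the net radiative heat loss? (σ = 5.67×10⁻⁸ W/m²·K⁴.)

A = 4πr² = 4π × (0.154)² = 0.298 m².
Q = εσA(T⁴ − T_s⁴). T⁴ − T_s⁴ = (1090)⁴ − (803)⁴ = 1.41×10^12 − 4.16×10^11 = 9.96×10^11 K⁴.
Q = 0.80 × 5.67×10⁻⁸ × 0.298 × 9.96×10^11 = 13500 W.

Q ≈ 13500 W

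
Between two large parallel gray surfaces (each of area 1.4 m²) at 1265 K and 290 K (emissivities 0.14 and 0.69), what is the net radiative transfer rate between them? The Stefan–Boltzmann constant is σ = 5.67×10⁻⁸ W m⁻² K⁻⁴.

For two large parallel gray plates, q = σ(T₁⁴ − T₂⁴) / (1/ε₁ + 1/ε₂ − 1).
1/ε₁ + 1/ε₂ − 1 = 1/0.14 + 1/0.69 − 1 = 7.592.
T₁⁴ − T₂⁴ = 2.56×10^12 − 7.07×10^9 = 2.55×10^12 K⁴.
q = 5.67×10⁻⁸ × 2.55×10^12 / 7.592 = 19100 W/m².
Q = q·A = 19100 × 1.4 = 26700 W.

Q ≈ 26700 W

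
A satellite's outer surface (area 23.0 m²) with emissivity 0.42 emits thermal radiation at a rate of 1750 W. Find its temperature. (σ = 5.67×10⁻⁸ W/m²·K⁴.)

T ≈ 238 K

From P = εσAT⁴, T = (P / εσA)^(1/4) = (1750 / (0.42 × 5.67×10⁻⁸ × 23.0))^(1/4).
T = (3.20×10^9)^(1/4) = 238 K.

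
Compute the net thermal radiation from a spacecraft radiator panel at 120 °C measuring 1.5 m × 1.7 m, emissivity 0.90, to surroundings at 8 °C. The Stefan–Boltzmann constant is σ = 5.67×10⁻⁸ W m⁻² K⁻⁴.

Q ≈ 2290 W

A = 1.5 × 1.7 = 2.55 m².
Convert: 120 °C = 393 K; 8 °C = 281 K.
Q = εσA(T⁴ − T_s⁴). T⁴ − T_s⁴ = (393)⁴ − (281)⁴ = 2.39×10^10 − 6.23×10^9 = 1.76×10^10 K⁴.
Q = 0.90 × 5.67×10⁻⁸ × 2.55 × 1.76×10^10 = 2290 W.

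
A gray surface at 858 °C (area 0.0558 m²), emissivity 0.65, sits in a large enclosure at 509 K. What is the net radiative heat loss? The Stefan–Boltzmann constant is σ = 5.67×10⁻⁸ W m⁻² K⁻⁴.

Convert: 858 °C = 1131 K.
Q = εσA(T⁴ − T_s⁴). T⁴ − T_s⁴ = (1131)⁴ − (509)⁴ = 1.64×10^12 − 6.71×10^10 = 1.57×10^12 K⁴.
Q = 0.65 × 5.67×10⁻⁸ × 0.0558 × 1.57×10^12 = 3230 W.

Q ≈ 3230 W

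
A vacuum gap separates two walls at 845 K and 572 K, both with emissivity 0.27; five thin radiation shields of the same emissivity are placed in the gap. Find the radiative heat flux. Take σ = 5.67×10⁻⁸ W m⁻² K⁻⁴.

q ≈ 594 W/m²

Each of the 6 gaps contributes resistance (2/ε − 1) = 2/0.27 − 1 = 6.407; total = 38.44.
q = σ(T₁⁴ − T₂⁴) / 38.44 = 5.67×10⁻⁸ × 4.03×10^11 / 38.44 = 594 W/m².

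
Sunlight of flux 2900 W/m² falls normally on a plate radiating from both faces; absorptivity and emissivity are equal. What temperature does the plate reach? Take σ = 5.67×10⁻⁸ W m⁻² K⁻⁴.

Absorbed flux αS = emitted flux 2εσT⁴ per unit area; with α = ε this gives T = (S/2σ)^(1/4).
T = (2900 / (2 × 5.67×10⁻⁸))^(1/4) = (2.56×10^10)^(1/4).
T = 400 K.

T ≈ 400 K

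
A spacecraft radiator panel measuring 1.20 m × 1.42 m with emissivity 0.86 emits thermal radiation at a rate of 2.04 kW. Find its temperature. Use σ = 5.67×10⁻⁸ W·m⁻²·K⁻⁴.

T ≈ 396 K

A = 1.20 × 1.42 = 1.70 m².
From P = εσAT⁴, T = (P / εσA)^(1/4) = (2040 / (0.86 × 5.67×10⁻⁸ × 1.70))^(1/4).
T = (2.46×10^10)^(1/4) = 396 K.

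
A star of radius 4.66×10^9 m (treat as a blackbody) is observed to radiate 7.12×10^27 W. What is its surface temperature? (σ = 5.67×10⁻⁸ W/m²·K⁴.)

T ≈ 4630 K

A = 4πr² = 4π × (4.66×10^9)² = 2.73×10^20 m².
From P = σAT⁴, T = (P / σA)^(1/4) = (7.12×10^27 / (5.67×10⁻⁸ × 2.73×10^20))^(1/4).
T = (4.60×10^14)^(1/4) = 4630 K.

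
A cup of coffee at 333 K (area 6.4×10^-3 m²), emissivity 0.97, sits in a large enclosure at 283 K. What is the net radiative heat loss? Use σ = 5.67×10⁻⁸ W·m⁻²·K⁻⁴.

Q = εσA(T⁴ − T_s⁴). T⁴ − T_s⁴ = (333)⁴ − (283)⁴ = 1.23×10^10 − 6.41×10^9 = 5.88×10^9 K⁴.
Q = 0.97 × 5.67×10⁻⁸ × 6.40×10^-3 × 5.88×10^9 = 2.07 W.

Q ≈ 2.07 W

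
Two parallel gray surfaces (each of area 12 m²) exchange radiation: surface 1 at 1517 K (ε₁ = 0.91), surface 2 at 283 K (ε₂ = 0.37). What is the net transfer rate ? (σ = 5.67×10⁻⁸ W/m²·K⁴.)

For two large parallel gray plates, q = σ(T₁⁴ − T₂⁴) / (1/ε₁ + 1/ε₂ − 1).
1/ε₁ + 1/ε₂ − 1 = 1/0.91 + 1/0.37 − 1 = 2.802.
T₁⁴ − T₂⁴ = 5.30×10^12 − 6.41×10^9 = 5.29×10^12 K⁴.
q = 5.67×10⁻⁸ × 5.29×10^12 / 2.802 = 1.07×10^5 W/m².
Q = q·A = 1.07×10^5 × 12 = 1.28×10^6 W.

Q ≈ 1.28×10^6 W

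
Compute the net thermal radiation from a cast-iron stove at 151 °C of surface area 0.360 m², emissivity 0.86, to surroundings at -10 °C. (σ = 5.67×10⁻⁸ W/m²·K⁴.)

Q ≈ 483 W

Convert: 151 °C = 424 K; -10 °C = 263 K.
Q = εσA(T⁴ − T_s⁴). T⁴ − T_s⁴ = (424)⁴ − (263)⁴ = 3.23×10^10 − 4.78×10^9 = 2.75×10^10 K⁴.
Q = 0.86 × 5.67×10⁻⁸ × 0.360 × 2.75×10^10 = 483 W.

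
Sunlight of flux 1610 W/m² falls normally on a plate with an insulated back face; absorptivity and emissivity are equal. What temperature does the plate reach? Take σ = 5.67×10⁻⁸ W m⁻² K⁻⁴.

Absorbed flux αS = emitted flux εσT⁴ (one radiating face); with α = ε, T = (S/σ)^(1/4).
T = (1610 / 5.67×10⁻⁸)^(1/4) = (2.84×10^10)^(1/4).
T = 410 K.

T ≈ 410 K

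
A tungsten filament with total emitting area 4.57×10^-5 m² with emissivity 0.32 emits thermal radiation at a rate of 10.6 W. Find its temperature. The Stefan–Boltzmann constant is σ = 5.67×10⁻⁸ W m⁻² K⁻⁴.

From P = εσAT⁴, T = (P / εσA)^(1/4) = (10.6 / (0.32 × 5.67×10⁻⁸ × 4.57×10^-5))^(1/4).
T = (1.28×10^13)^(1/4) = 1890 K.

T ≈ 1890 K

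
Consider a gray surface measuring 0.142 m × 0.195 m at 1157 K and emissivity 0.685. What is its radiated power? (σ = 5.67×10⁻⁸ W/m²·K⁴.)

A = 0.142 × 0.195 = 0.0277 m².
P = εσAT⁴ = 0.685 × 5.67×10⁻⁸ × 0.0277 × (1157)⁴ = 0.685 × 5.67×10⁻⁸ × 0.0277 × 1.79×10^12.
P = 1930 W.

P ≈ 1930 W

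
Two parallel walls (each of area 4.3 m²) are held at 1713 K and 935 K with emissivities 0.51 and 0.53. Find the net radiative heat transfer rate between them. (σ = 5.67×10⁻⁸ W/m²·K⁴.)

Q ≈ 6.72×10^5 W

For two large parallel gray plates, q = σ(T₁⁴ − T₂⁴) / (1/ε₁ + 1/ε₂ − 1).
1/ε₁ + 1/ε₂ − 1 = 1/0.51 + 1/0.53 − 1 = 2.848.
T₁⁴ − T₂⁴ = 8.61×10^12 − 7.64×10^11 = 7.85×10^12 K⁴.
q = 5.67×10⁻⁸ × 7.85×10^12 / 2.848 = 1.56×10^5 W/m².
Q = q·A = 1.56×10^5 × 4.3 = 6.72×10^5 W.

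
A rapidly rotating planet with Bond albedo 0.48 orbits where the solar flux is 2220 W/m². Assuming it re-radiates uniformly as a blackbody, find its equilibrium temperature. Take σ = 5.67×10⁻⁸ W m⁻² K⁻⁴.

Power absorbed = (1−a)S·πR²; power emitted = 4πR²σT⁴. Equating and cancelling πR²:
T = ((1−a)S / 4σ)^(1/4) = (1150 / (4 × 5.67×10⁻⁸))^(1/4) = (5.09×10^9)^(1/4).
T = 267 K.

T ≈ 267 K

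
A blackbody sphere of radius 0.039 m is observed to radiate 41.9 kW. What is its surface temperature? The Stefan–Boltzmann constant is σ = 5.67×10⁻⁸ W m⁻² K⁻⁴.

A = 4πr² = 4π × (0.039)² = 0.0191 m².
From P = σAT⁴, T = (P / σA)^(1/4) = (41900 / (5.67×10⁻⁸ × 0.0191))^(1/4).
T = (3.87×10^13)^(1/4) = 2490 K.

T ≈ 2490 K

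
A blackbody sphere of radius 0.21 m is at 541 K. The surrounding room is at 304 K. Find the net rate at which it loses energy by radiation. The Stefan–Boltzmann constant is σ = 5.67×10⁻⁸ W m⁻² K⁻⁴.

A = 4πr² = 4π × (0.21)² = 0.554 m².
Q = σA(T⁴ − T_s⁴). T⁴ − T_s⁴ = (541)⁴ − (304)⁴ = 8.57×10^10 − 8.54×10^9 = 7.71×10^10 K⁴.
Q = 5.67×10⁻⁸ × 0.554 × 7.71×10^10 = 2420 W.

Q ≈ 2420 W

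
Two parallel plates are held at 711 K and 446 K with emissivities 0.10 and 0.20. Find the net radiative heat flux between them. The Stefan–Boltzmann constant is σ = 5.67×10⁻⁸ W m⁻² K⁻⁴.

For two large parallel gray plates, q = σ(T₁⁴ − T₂⁴) / (1/ε₁ + 1/ε₂ − 1).
1/ε₁ + 1/ε₂ − 1 = 1/0.10 + 1/0.20 − 1 = 14.00.
T₁⁴ − T₂⁴ = 2.56×10^11 − 3.96×10^10 = 2.16×10^11 K⁴.
q = 5.67×10⁻⁸ × 2.16×10^11 / 14.00 = 875 W/m².

q ≈ 875 W/m²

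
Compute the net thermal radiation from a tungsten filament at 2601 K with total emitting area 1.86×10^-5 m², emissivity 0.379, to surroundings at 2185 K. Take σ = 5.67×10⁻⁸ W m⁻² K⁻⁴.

Q ≈ 9.18 W

Q = εσA(T⁴ − T_s⁴). T⁴ − T_s⁴ = (2601)⁴ − (2185)⁴ = 4.58×10^13 − 2.28×10^13 = 2.30×10^13 K⁴.
Q = 0.379 × 5.67×10⁻⁸ × 1.86×10^-5 × 2.30×10^13 = 9.18 W.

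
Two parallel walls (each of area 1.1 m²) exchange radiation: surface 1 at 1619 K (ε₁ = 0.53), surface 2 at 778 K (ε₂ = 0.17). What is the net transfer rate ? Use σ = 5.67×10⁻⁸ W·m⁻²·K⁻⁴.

For two large parallel gray plates, q = σ(T₁⁴ − T₂⁴) / (1/ε₁ + 1/ε₂ − 1).
1/ε₁ + 1/ε₂ − 1 = 1/0.53 + 1/0.17 − 1 = 6.769.
T₁⁴ − T₂⁴ = 6.87×10^12 − 3.66×10^11 = 6.50×10^12 K⁴.
q = 5.67×10⁻⁸ × 6.50×10^12 / 6.769 = 54500 W/m².
Q = q·A = 54500 × 1.1 = 59900 W.

Q ≈ 59900 W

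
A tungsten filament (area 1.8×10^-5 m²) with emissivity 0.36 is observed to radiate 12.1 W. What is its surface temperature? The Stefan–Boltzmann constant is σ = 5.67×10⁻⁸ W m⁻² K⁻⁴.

T ≈ 2400 K

From P = εσAT⁴, T = (P / εσA)^(1/4) = (12.1 / (0.36 × 5.67×10⁻⁸ × 1.80×10^-5))^(1/4).
T = (3.29×10^13)^(1/4) = 2400 K.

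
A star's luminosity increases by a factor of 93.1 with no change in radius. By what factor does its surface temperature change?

P ∝ T⁴ ⇒ T ∝ P^(1/4), so T scales by (93.1)^(1/4) = 3.11.

factor ≈ 3.11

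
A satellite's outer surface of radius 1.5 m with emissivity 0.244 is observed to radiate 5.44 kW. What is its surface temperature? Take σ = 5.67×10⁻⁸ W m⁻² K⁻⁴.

A = 4πr² = 4π × (1.5)² = 28.3 m².
From P = εσAT⁴, T = (P / εσA)^(1/4) = (5440 / (0.244 × 5.67×10⁻⁸ × 28.3))^(1/4).
T = (1.39×10^10)^(1/4) = 343 K.

T ≈ 343 K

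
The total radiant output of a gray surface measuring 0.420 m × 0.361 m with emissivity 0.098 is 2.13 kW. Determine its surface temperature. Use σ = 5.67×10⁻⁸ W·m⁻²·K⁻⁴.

A = 0.420 × 0.361 = 0.152 m².
From P = εσAT⁴, T = (P / εσA)^(1/4) = (2130 / (0.098 × 5.67×10⁻⁸ × 0.152))^(1/4).
T = (2.53×10^12)^(1/4) = 1260 K.

T ≈ 1260 K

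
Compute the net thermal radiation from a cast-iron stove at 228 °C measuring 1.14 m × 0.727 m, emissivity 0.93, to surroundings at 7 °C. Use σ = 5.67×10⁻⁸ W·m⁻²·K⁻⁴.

A = 1.14 × 0.727 = 0.829 m².
Convert: 228 °C = 501 K; 7 °C = 280 K.
Q = εσA(T⁴ − T_s⁴). T⁴ − T_s⁴ = (501)⁴ − (280)⁴ = 6.30×10^10 − 6.15×10^9 = 5.69×10^10 K⁴.
Q = 0.93 × 5.67×10⁻⁸ × 0.829 × 5.69×10^10 = 2480 W.

Q ≈ 2480 W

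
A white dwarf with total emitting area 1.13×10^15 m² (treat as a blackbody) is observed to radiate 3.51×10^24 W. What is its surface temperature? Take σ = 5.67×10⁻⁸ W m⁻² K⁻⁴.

T ≈ 15300 K

From P = σAT⁴, T = (P / σA)^(1/4) = (3.51×10^24 / (5.67×10⁻⁸ × 1.13×10^15))^(1/4).
T = (5.48×10^16)^(1/4) = 15300 K.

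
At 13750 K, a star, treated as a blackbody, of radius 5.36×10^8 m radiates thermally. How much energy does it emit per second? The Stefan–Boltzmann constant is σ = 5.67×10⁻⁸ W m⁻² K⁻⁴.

P ≈ 7.32×10^27 W

A = 4πr² = 4π × (5.36×10^8)² = 3.61×10^18 m².
P = σAT⁴ = 5.67×10⁻⁸ × 3.61×10^18 × (13750)⁴ = 5.67×10⁻⁸ × 3.61×10^18 × 3.57×10^16.
P = 7.32×10^27 W.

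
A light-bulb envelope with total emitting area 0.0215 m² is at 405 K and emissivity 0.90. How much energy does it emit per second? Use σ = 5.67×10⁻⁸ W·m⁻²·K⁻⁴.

P ≈ 29.5 W

Stefan–Boltzmann: P = εσAT⁴ = 0.90 × 5.67×10⁻⁸ × 0.0215 × (405)⁴ = 0.90 × 5.67×10⁻⁸ × 0.0215 × 2.69×10^10.
P = 29.5 W.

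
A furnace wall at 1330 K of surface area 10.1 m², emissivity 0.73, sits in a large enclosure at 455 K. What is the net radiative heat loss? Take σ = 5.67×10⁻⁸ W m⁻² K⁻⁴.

Q ≈ 1.29×10^6 W

Q = εσA(T⁴ − T_s⁴). T⁴ − T_s⁴ = (1330)⁴ − (455)⁴ = 3.13×10^12 − 4.29×10^10 = 3.09×10^12 K⁴.
Q = 0.73 × 5.67×10⁻⁸ × 10.1 × 3.09×10^12 = 1.29×10^6 W.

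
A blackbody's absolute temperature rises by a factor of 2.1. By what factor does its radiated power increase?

P ∝ T⁴, so the power scales as (2.1)⁴ = 19.4.

factor ≈ 19.4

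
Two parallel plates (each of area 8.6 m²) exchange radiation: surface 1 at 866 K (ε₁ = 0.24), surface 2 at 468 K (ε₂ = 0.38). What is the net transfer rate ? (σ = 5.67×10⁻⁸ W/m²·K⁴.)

Q ≈ 43300 W

For two large parallel gray plates, q = σ(T₁⁴ − T₂⁴) / (1/ε₁ + 1/ε₂ − 1).
1/ε₁ + 1/ε₂ − 1 = 1/0.24 + 1/0.38 − 1 = 5.798.
T₁⁴ − T₂⁴ = 5.62×10^11 − 4.80×10^10 = 5.14×10^11 K⁴.
q = 5.67×10⁻⁸ × 5.14×10^11 / 5.798 = 5030 W/m².
Q = q·A = 5030 × 8.6 = 43300 W.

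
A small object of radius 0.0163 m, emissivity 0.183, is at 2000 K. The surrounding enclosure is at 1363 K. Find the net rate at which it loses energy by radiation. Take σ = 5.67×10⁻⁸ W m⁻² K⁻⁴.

Q ≈ 435 W

A = 4πr² = 4π × (0.0163)² = 3.34×10^-3 m².
Q = εσA(T⁴ − T_s⁴). T⁴ − T_s⁴ = (2000)⁴ − (1363)⁴ = 1.60×10^13 − 3.45×10^12 = 1.25×10^13 K⁴.
Q = 0.183 × 5.67×10⁻⁸ × 3.34×10^-3 × 1.25×10^13 = 435 W.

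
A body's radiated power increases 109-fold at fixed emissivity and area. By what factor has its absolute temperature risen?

P ∝ T⁴ ⇒ T ∝ P^(1/4), so T scales by (109)^(1/4) = 3.23.

factor ≈ 3.23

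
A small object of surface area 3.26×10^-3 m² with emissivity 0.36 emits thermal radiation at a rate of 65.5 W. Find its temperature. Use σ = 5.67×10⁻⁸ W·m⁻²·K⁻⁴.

T ≈ 996 K

From P = εσAT⁴, T = (P / εσA)^(1/4) = (65.5 / (0.36 × 5.67×10⁻⁸ × 3.26×10^-3))^(1/4).
T = (9.84×10^11)^(1/4) = 996 K.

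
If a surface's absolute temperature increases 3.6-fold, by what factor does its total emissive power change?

P ∝ T⁴, so the power scales as (3.6)⁴ = 168.

factor ≈ 168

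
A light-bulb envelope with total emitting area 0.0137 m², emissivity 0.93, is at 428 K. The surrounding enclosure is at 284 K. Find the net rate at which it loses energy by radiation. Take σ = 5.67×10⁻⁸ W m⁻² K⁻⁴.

Q = εσA(T⁴ − T_s⁴). T⁴ − T_s⁴ = (428)⁴ − (284)⁴ = 3.36×10^10 − 6.51×10^9 = 2.71×10^10 K⁴.
Q = 0.93 × 5.67×10⁻⁸ × 0.0137 × 2.71×10^10 = 19.5 W.

Q ≈ 19.5 W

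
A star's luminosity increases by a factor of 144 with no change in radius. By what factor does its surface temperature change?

factor ≈ 3.46

P ∝ T⁴ ⇒ T ∝ P^(1/4), so T scales by (144)^(1/4) = 3.46.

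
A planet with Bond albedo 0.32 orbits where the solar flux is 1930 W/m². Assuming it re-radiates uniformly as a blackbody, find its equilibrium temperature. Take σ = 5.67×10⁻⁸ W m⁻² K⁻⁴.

Power absorbed = (1−a)S·πR²; power emitted = 4πR²σT⁴. Equating and cancelling πR²:
T = ((1−a)S / 4σ)^(1/4) = (1310 / (4 × 5.67×10⁻⁸))^(1/4) = (5.79×10^9)^(1/4).
T = 276 K.

T ≈ 276 K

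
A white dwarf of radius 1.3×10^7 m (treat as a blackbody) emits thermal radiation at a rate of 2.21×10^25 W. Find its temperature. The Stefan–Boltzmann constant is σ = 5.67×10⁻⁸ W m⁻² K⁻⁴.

T ≈ 20700 K

A = 4πr² = 4π × (1.3×10^7)² = 2.12×10^15 m².
From P = σAT⁴, T = (P / σA)^(1/4) = (2.21×10^25 / (5.67×10⁻⁸ × 2.12×10^15))^(1/4).
T = (1.84×10^17)^(1/4) = 20700 K.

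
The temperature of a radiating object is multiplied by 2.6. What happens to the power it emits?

factor ≈ 45.7

P ∝ T⁴, so the power scales as (2.6)⁴ = 45.7.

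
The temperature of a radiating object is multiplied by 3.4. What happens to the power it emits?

factor ≈ 134

P ∝ T⁴, so the power scales as (3.4)⁴ = 134.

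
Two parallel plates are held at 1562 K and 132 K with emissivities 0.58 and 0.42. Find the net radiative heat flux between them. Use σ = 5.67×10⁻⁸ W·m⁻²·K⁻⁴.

q ≈ 1.09×10^5 W/m²

For two large parallel gray plates, q = σ(T₁⁴ − T₂⁴) / (1/ε₁ + 1/ε₂ − 1).
1/ε₁ + 1/ε₂ − 1 = 1/0.58 + 1/0.42 − 1 = 3.105.
T₁⁴ − T₂⁴ = 5.95×10^12 − 3.04×10^8 = 5.95×10^12 K⁴.
q = 5.67×10⁻⁸ × 5.95×10^12 / 3.105 = 1.09×10^5 W/m².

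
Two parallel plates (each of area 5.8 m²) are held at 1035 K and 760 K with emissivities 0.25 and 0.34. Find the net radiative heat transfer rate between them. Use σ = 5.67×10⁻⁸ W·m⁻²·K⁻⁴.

For two large parallel gray plates, q = σ(T₁⁴ − T₂⁴) / (1/ε₁ + 1/ε₂ − 1).
1/ε₁ + 1/ε₂ − 1 = 1/0.25 + 1/0.34 − 1 = 5.941.
T₁⁴ − T₂⁴ = 1.15×10^12 − 3.34×10^11 = 8.14×10^11 K⁴.
q = 5.67×10⁻⁸ × 8.14×10^11 / 5.941 = 7770 W/m².
Q = q·A = 7770 × 5.8 = 45100 W.

Q ≈ 45100 W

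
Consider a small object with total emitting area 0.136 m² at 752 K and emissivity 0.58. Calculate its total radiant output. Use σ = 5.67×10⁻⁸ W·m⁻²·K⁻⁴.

P ≈ 1430 W

Stefan–Boltzmann: P = εσAT⁴ = 0.58 × 5.67×10⁻⁸ × 0.136 × (752)⁴ = 0.58 × 5.67×10⁻⁸ × 0.136 × 3.20×10^11.
P = 1430 W.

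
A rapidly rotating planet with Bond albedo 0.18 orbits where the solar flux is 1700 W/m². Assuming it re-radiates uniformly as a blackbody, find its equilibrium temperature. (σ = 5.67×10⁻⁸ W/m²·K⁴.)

Power absorbed = (1−a)S·πR²; power emitted = 4πR²σT⁴. Equating and cancelling πR²:
T = ((1−a)S / 4σ)^(1/4) = (1390 / (4 × 5.67×10⁻⁸))^(1/4) = (6.15×10^9)^(1/4).
T = 280 K.

T ≈ 280 K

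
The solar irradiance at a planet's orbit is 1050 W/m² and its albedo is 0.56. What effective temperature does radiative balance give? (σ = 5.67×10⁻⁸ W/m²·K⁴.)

Power absorbed = (1−a)S·πR²; power emitted = 4πR²σT⁴. Equating and cancelling πR²:
T = ((1−a)S / 4σ)^(1/4) = (462 / (4 × 5.67×10⁻⁸))^(1/4) = (2.04×10^9)^(1/4).
T = 212 K.

T ≈ 212 K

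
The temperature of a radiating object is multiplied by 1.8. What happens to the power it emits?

P ∝ T⁴, so the power scales as (1.8)⁴ = 10.5.

factor ≈ 10.5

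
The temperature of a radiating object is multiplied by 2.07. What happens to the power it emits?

factor ≈ 18.4

P ∝ T⁴, so the power scales as (2.07)⁴ = 18.4.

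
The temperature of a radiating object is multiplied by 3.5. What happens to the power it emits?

P ∝ T⁴, so the power scales as (3.5)⁴ = 150.

factor ≈ 150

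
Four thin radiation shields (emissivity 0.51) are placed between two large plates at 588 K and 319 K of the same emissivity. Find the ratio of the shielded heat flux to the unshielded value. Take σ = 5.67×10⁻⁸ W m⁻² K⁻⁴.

With N identical shields there are N+1 = 5 gaps in series, each with the same radiative resistance, so the flux falls to 1/(N+1) of its unshielded value.

ratio ≈ 0.200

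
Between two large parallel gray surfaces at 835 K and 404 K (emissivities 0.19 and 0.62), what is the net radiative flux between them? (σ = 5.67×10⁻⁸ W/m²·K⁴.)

For two large parallel gray plates, q = σ(T₁⁴ − T₂⁴) / (1/ε₁ + 1/ε₂ − 1).
1/ε₁ + 1/ε₂ − 1 = 1/0.19 + 1/0.62 − 1 = 5.876.
T₁⁴ − T₂⁴ = 4.86×10^11 − 2.66×10^10 = 4.59×10^11 K⁴.
q = 5.67×10⁻⁸ × 4.59×10^11 / 5.876 = 4430 W/m².

q ≈ 4430 W/m²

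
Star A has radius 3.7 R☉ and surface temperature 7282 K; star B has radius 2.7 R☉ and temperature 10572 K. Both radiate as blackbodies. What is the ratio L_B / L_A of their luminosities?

L = 4πR²σT⁴ ∝ R²T⁴, so L_B/L_A = (2.7/3.7)² × (10572/7282)⁴ = 0.533 × 4.44 = 2.37.

L_B/L_A ≈ 2.37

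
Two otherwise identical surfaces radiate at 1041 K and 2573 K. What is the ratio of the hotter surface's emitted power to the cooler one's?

ratio ≈ 37.3

P ∝ T⁴, so the ratio is (2573/1041)⁴ = (2.472)⁴ = 37.3.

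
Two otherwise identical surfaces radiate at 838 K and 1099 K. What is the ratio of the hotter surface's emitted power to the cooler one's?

P ∝ T⁴, so the ratio is (1099/838)⁴ = (1.311)⁴ = 2.96.

ratio ≈ 2.96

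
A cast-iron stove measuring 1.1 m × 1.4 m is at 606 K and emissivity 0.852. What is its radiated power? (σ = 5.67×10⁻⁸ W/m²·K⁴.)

P ≈ 10000 W

A = 1.1 × 1.4 = 1.54 m².
Stefan–Boltzmann: P = εσAT⁴ = 0.852 × 5.67×10⁻⁸ × 1.54 × (606)⁴ = 0.852 × 5.67×10⁻⁸ × 1.54 × 1.35×10^11.
P = 10000 W.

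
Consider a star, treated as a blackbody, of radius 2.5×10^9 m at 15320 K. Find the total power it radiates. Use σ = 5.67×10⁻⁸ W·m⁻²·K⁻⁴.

A = 4πr² = 4π × (2.5×10^9)² = 7.85×10^19 m².
P = σAT⁴ = 5.67×10⁻⁸ × 7.85×10^19 × (15320)⁴ = 5.67×10⁻⁸ × 7.85×10^19 × 5.51×10^16.
P = 2.45×10^29 W.

P ≈ 2.45×10^29 W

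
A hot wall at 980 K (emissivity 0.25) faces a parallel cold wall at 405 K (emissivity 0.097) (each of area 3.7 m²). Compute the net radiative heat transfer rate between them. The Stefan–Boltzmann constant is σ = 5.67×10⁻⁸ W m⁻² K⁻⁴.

For two large parallel gray plates, q = σ(T₁⁴ − T₂⁴) / (1/ε₁ + 1/ε₂ − 1).
1/ε₁ + 1/ε₂ − 1 = 1/0.25 + 1/0.097 − 1 = 13.31.
T₁⁴ − T₂⁴ = 9.22×10^11 − 2.69×10^10 = 8.95×10^11 K⁴.
q = 5.67×10⁻⁸ × 8.95×10^11 / 13.31 = 3810 W/m².
Q = q·A = 3810 × 3.7 = 14100 W.

Q ≈ 14100 W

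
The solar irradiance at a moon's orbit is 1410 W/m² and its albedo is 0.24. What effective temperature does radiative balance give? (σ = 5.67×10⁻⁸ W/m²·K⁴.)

Power absorbed = (1−a)S·πR²; power emitted = 4πR²σT⁴. Equating and cancelling πR²:
T = ((1−a)S / 4σ)^(1/4) = (1070 / (4 × 5.67×10⁻⁸))^(1/4) = (4.72×10^9)^(1/4).
T = 262 K.

T ≈ 262 K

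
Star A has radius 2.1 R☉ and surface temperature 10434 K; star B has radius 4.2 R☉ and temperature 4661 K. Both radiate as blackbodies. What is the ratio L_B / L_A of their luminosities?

L = 4πR²σT⁴ ∝ R²T⁴, so L_B/L_A = (4.2/2.1)² × (4661/10434)⁴ = 4.00 × 0.0398 = 0.159.

L_B/L_A ≈ 0.159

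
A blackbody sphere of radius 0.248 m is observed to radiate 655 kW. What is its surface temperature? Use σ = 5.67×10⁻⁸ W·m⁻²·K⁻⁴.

T ≈ 1970 K

A = 4πr² = 4π × (0.248)² = 0.773 m².
From P = σAT⁴, T = (P / σA)^(1/4) = (6.55×10^5 / (5.67×10⁻⁸ × 0.773))^(1/4).
T = (1.49×10^13)^(1/4) = 1970 K.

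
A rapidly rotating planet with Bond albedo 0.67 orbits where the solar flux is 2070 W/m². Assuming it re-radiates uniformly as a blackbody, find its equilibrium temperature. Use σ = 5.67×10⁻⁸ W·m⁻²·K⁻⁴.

Power absorbed = (1−a)S·πR²; power emitted = 4πR²σT⁴. Equating and cancelling πR²:
T = ((1−a)S / 4σ)^(1/4) = (683 / (4 × 5.67×10⁻⁸))^(1/4) = (3.01×10^9)^(1/4).
T = 234 K.

T ≈ 234 K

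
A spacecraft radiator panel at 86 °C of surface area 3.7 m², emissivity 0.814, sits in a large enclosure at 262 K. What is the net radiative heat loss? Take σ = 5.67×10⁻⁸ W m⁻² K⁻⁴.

Convert: 86 °C = 359 K.
Q = εσA(T⁴ − T_s⁴). T⁴ − T_s⁴ = (359)⁴ − (262)⁴ = 1.66×10^10 − 4.71×10^9 = 1.19×10^10 K⁴.
Q = 0.814 × 5.67×10⁻⁸ × 3.70 × 1.19×10^10 = 2030 W.

Q ≈ 2030 W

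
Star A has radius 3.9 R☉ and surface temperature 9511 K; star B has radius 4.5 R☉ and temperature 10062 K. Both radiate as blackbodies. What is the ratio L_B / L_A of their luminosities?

L = 4πR²σT⁴ ∝ R²T⁴, so L_B/L_A = (4.5/3.9)² × (10062/9511)⁴ = 1.33 × 1.25 = 1.67.

L_B/L_A ≈ 1.67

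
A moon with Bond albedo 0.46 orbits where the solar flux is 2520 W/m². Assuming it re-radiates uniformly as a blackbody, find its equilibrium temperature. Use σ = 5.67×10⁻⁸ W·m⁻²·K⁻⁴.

Power absorbed = (1−a)S·πR²; power emitted = 4πR²σT⁴. Equating and cancelling πR²:
T = ((1−a)S / 4σ)^(1/4) = (1360 / (4 × 5.67×10⁻⁸))^(1/4) = (6.00×10^9)^(1/4).
T = 278 K.

T ≈ 278 K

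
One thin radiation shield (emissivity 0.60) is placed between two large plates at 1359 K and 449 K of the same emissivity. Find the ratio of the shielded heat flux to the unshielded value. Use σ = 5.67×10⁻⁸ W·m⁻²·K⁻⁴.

ratio ≈ 0.500

With N identical shields there are N+1 = 2 gaps in series, each with the same radiative resistance, so the flux falls to 1/(N+1) of its unshielded value.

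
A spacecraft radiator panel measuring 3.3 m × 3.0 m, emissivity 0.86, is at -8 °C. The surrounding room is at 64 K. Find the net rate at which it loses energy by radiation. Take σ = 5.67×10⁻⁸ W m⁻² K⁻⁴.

Q ≈ 2370 W

A = 3.3 × 3.0 = 9.90 m².
Convert: -8 °C = 265 K.
Q = εσA(T⁴ − T_s⁴). T⁴ − T_s⁴ = (265)⁴ − (64)⁴ = 4.93×10^9 − 1.68×10^7 = 4.91×10^9 K⁴.
Q = 0.86 × 5.67×10⁻⁸ × 9.90 × 4.91×10^9 = 2370 W.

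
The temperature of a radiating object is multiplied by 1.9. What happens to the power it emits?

factor ≈ 13.0

P ∝ T⁴, so the power scales as (1.9)⁴ = 13.0.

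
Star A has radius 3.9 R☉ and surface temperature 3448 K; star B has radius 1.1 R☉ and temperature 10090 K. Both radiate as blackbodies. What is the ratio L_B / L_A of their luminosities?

L_B/L_A ≈ 5.83

L = 4πR²σT⁴ ∝ R²T⁴, so L_B/L_A = (1.1/3.9)² × (10090/3448)⁴ = 0.0796 × 73.3 = 5.83.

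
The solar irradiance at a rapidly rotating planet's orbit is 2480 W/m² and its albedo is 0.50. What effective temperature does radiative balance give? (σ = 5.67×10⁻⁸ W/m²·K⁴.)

Power absorbed = (1−a)S·πR²; power emitted = 4πR²σT⁴. Equating and cancelling πR²:
T = ((1−a)S / 4σ)^(1/4) = (1240 / (4 × 5.67×10⁻⁸))^(1/4) = (5.47×10^9)^(1/4).
T = 272 K.

T ≈ 272 K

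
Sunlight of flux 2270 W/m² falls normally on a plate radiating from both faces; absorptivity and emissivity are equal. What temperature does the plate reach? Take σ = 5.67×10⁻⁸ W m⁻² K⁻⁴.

T ≈ 376 K

Absorbed flux αS = emitted flux 2εσT⁴ per unit area; with α = ε this gives T = (S/2σ)^(1/4).
T = (2270 / (2 × 5.67×10⁻⁸))^(1/4) = (2.00×10^10)^(1/4).
T = 376 K.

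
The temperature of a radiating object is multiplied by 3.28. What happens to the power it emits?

P ∝ T⁴, so the power scales as (3.28)⁴ = 116.

factor ≈ 116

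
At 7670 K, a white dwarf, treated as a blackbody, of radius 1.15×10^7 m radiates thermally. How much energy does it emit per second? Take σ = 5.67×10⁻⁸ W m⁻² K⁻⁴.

P ≈ 3.26×10^23 W

A = 4πr² = 4π × (1.15×10^7)² = 1.66×10^15 m².
P = σAT⁴ = 5.67×10⁻⁸ × 1.66×10^15 × (7670)⁴ = 5.67×10⁻⁸ × 1.66×10^15 × 3.46×10^15.
P = 3.26×10^23 W.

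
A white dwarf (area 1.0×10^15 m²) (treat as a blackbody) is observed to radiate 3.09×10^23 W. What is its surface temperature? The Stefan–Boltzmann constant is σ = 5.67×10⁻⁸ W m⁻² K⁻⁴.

T ≈ 8590 K

From P = σAT⁴, T = (P / σA)^(1/4) = (3.09×10^23 / (5.67×10⁻⁸ × 1.00×10^15))^(1/4).
T = (5.45×10^15)^(1/4) = 8590 K.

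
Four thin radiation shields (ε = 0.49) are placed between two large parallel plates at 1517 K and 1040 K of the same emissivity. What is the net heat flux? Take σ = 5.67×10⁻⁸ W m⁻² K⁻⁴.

Each of the 5 gaps contributes resistance (2/ε − 1) = 2/0.49 − 1 = 3.082; total = 15.41.
q = σ(T₁⁴ − T₂⁴) / 15.41 = 5.67×10⁻⁸ × 4.13×10^12 / 15.41 = 15200 W/m².

q ≈ 15200 W/m²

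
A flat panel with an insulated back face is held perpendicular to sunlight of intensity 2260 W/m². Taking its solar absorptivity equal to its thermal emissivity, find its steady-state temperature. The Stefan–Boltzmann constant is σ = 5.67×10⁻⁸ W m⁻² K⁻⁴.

Absorbed flux αS = emitted flux εσT⁴ (one radiating face); with α = ε, T = (S/σ)^(1/4).
T = (2260 / 5.67×10⁻⁸)^(1/4) = (3.99×10^10)^(1/4).
T = 447 K.

T ≈ 447 K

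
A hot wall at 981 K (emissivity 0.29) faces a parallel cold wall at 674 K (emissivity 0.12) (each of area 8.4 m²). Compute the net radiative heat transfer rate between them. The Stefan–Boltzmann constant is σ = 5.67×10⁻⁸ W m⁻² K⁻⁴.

For two large parallel gray plates, q = σ(T₁⁴ − T₂⁴) / (1/ε₁ + 1/ε₂ − 1).
1/ε₁ + 1/ε₂ − 1 = 1/0.29 + 1/0.12 − 1 = 10.78.
T₁⁴ − T₂⁴ = 9.26×10^11 − 2.06×10^11 = 7.20×10^11 K⁴.
q = 5.67×10⁻⁸ × 7.20×10^11 / 10.78 = 3790 W/m².
Q = q·A = 3790 × 8.4 = 31800 W.

Q ≈ 31800 W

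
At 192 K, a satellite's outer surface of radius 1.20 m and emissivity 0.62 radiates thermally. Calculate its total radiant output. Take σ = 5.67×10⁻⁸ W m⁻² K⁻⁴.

A = 4πr² = 4π × (1.20)² = 18.1 m².
Stefan–Boltzmann: P = εσAT⁴ = 0.62 × 5.67×10⁻⁸ × 18.1 × (192)⁴ = 0.62 × 5.67×10⁻⁸ × 18.1 × 1.36×10^9.
P = 864 W.

P ≈ 864 W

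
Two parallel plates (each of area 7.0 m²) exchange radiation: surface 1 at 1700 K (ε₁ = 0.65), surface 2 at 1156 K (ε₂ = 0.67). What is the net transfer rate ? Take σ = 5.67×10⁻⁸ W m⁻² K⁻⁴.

For two large parallel gray plates, q = σ(T₁⁴ − T₂⁴) / (1/ε₁ + 1/ε₂ − 1).
1/ε₁ + 1/ε₂ − 1 = 1/0.65 + 1/0.67 − 1 = 2.031.
T₁⁴ − T₂⁴ = 8.35×10^12 − 1.79×10^12 = 6.57×10^12 K⁴.
q = 5.67×10⁻⁸ × 6.57×10^12 / 2.031 = 1.83×10^5 W/m².
Q = q·A = 1.83×10^5 × 7.0 = 1.28×10^6 W.

Q ≈ 1.28×10^6 W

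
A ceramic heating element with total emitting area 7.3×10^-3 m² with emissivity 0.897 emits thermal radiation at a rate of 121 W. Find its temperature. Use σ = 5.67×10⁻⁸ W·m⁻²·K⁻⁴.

T ≈ 756 K

From P = εσAT⁴, T = (P / εσA)^(1/4) = (121 / (0.897 × 5.67×10⁻⁸ × 7.30×10^-3))^(1/4).
T = (3.26×10^11)^(1/4) = 756 K.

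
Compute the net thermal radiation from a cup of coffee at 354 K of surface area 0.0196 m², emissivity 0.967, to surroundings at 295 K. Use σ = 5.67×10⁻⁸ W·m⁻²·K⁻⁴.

Q = εσA(T⁴ − T_s⁴). T⁴ − T_s⁴ = (354)⁴ − (295)⁴ = 1.57×10^10 − 7.57×10^9 = 8.13×10^9 K⁴.
Q = 0.967 × 5.67×10⁻⁸ × 0.0196 × 8.13×10^9 = 8.74 W.

Q ≈ 8.74 W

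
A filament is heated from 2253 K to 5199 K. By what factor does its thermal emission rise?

P ∝ T⁴, so the ratio is (5199/2253)⁴ = (2.308)⁴ = 28.4.

ratio ≈ 28.4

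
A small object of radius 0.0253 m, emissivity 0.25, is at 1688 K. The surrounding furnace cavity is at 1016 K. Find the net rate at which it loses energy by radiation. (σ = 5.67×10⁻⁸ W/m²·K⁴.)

Q ≈ 804 W

A = 4πr² = 4π × (0.0253)² = 8.04×10^-3 m².
Q = εσA(T⁴ − T_s⁴). T⁴ − T_s⁴ = (1688)⁴ − (1016)⁴ = 8.12×10^12 − 1.07×10^12 = 7.05×10^12 K⁴.
Q = 0.25 × 5.67×10⁻⁸ × 8.04×10^-3 × 7.05×10^12 = 804 W.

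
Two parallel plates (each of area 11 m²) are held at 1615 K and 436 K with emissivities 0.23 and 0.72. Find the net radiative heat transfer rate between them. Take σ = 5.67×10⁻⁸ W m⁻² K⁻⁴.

For two large parallel gray plates, q = σ(T₁⁴ − T₂⁴) / (1/ε₁ + 1/ε₂ − 1).
1/ε₁ + 1/ε₂ − 1 = 1/0.23 + 1/0.72 − 1 = 4.737.
T₁⁴ − T₂⁴ = 6.80×10^12 − 3.61×10^10 = 6.77×10^12 K⁴.
q = 5.67×10⁻⁸ × 6.77×10^12 / 4.737 = 81000 W/m².
Q = q·A = 81000 × 11 = 8.91×10^5 W.

Q ≈ 8.91×10^5 W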